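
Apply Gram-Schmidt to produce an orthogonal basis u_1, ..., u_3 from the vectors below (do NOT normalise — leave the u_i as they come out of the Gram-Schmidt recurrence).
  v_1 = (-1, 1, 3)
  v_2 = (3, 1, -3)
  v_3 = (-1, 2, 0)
Orthogonal basis:
  u_1 = (-1, 1, 3)
  u_2 = (2, 2, 0)
  u_3 = (-27/22, 27/22, -9/11)

Apply the Gram-Schmidt recurrence
  u_1 = v_1
  u_i = v_i − Σ_{j<i} ((v_i · u_j) / (u_j · u_j)) · u_j.

Step by step this gives:
  u_1 = (-1, 1, 3)
  u_2 = (2, 2, 0)
  u_3 = (-27/22, 27/22, -9/11)

Orthogonality check:
  u_2 · u_1 = 0 (should be 0)
  u_3 · u_1 = 0 (should be 0)
  u_3 · u_2 = 0 (should be 0)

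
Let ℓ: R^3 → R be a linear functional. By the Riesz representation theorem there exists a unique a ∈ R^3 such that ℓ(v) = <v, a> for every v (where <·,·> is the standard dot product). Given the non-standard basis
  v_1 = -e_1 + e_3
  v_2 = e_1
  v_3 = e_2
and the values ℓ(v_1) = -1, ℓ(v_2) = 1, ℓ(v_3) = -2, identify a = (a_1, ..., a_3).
a = (1, -2, 0)

Write a = (a_1, ..., a_3) in the standard basis. For each basis vector v_i, ℓ(v_i) = <v_i, a> is a linear equation in the a_j's. Collect the n equations into a matrix system V a = ℓ, where row i of V is v_i (expressed in the standard basis). Since V is invertible (lower-triangular with 1s on the diagonal, up to permutation), solve by back-substitution:
  V =
[[-1, 0, 1],
 [1, 0, 0],
 [0, 1, 0]]
  V a = (-1, 1, -2)
Solving gives a = (1, -2, 0).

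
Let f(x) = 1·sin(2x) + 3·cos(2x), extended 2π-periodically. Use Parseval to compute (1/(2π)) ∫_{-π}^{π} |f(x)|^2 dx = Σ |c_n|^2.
Σ |c_n|^2 = 5

Expand |f|^2 and use orthogonality of {sin(nx), cos(mx)} on [-π, π]:
  ∫_{-π}^{π} sin(nx)^2 dx = π, ∫ cos(mx)^2 dx = π, and cross terms integrate to 0.
So ∫_{-π}^{π} f(x)^2 dx = 1^2 · π + 3^2 · π = (1 + 9)π.
Divide by 2π: (1 + 9)/2 = 5.
By Parseval, this equals Σ |c_n|^2.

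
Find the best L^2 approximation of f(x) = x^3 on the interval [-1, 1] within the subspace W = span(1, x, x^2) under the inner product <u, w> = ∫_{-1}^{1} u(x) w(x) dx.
g(x) = 3*x/5

The best approximation g ∈ W is the orthogonal projection of f onto W. Writing g = a_0 + a_1 x + a_2 x^2, the coefficients solve the normal equations G · a = b where
  G_{ij} = <φ_i, φ_j> and b_i = <f, φ_i>, with φ_0 = 1, φ_1 = x, φ_2 = x^2.
G =
  [2, 0, 2/3]
  [0, 2/3, 0]
  [2/3, 0, 2/5],
b = (0, 2/5, 0).
Solving gives a_0 = 0, a_1 = 3/5, a_2 = 0, so
  g(x) = 3*x/5.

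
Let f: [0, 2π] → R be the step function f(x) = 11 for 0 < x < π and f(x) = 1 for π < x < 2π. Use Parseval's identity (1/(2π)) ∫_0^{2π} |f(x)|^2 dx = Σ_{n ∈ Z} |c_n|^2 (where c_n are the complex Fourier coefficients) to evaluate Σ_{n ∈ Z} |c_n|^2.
Σ |c_n|^2 = 61

Parseval equates the L^2 energy of f (normalised by 1/(2π)) with the ℓ^2 sum of its Fourier coefficients: (1/(2π)) ∫_0^{2π} |f|^2 = Σ |c_n|^2.
Compute the left side: (1/(2π)) [∫_0^π 11^2 dx + ∫_π^{2π} 1^2 dx] = (1/(2π)) · (121π + 1π) = (121 + 1)/2 = 61.
So Σ_{n ∈ Z} |c_n|^2 = 61.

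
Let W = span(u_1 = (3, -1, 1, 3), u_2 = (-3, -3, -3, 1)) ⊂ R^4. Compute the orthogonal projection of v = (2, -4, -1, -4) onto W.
proj_W(v) = (-102/131, -48/131, -75/131, -20/131)

Set up U = [u_1 | ... | u_2] ∈ R^(4×2). The projector onto W = col(U) is P = U (U^T U)^(-1) U^T.
Compute U^T U =
  [20, -6]
  [-6, 28],
and U^T v = (-3, 5).
Solve U^T U · c = U^T v for the coefficients: c = (-27/262, 41/262). The projection is proj_W(v) = U c.
Check: (v - proj_W(v)) · u_1 = 0  (should be 0).
Check: (v - proj_W(v)) · u_2 = 0  (should be 0).
Result: proj_W(v) = (-102/131, -48/131, -75/131, -20/131).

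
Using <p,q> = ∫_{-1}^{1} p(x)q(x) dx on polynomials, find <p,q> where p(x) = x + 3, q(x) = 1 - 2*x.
<p,q> = 14/3

Expand the product: p(x)·q(x) = -2*x^2 - 5*x + 3.
∫_{-1}^{1} of each monomial x^k gives [2/(k+1) if k even, 0 if k odd]. Integrating term-by-term (or equivalently evaluating the antiderivative F(x) = -2*x^3/3 - 5*x^2/2 + 3*x at the endpoints):
  F(1) − F(−1) = -1/6 − (-29/6) = 14/3.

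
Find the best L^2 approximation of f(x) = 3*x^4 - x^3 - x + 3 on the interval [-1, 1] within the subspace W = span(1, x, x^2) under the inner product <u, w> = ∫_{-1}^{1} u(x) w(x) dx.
g(x) = 18*x^2/7 - 8*x/5 + 96/35

The best approximation g ∈ W is the orthogonal projection of f onto W. Writing g = a_0 + a_1 x + a_2 x^2, the coefficients solve the normal equations G · a = b where
  G_{ij} = <φ_i, φ_j> and b_i = <f, φ_i>, with φ_0 = 1, φ_1 = x, φ_2 = x^2.
G =
  [2, 0, 2/3]
  [0, 2/3, 0]
  [2/3, 0, 2/5],
b = (36/5, -16/15, 20/7).
Solving gives a_0 = 96/35, a_1 = -8/5, a_2 = 18/7, so
  g(x) = 18*x^2/7 - 8*x/5 + 96/35.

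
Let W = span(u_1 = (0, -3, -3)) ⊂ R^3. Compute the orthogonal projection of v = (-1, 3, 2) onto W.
proj_W(v) = (0, 5/2, 5/2)

Set up U = [u_1 | ... | u_1] ∈ R^(3×1). The projector onto W = col(U) is P = U (U^T U)^(-1) U^T.
Compute U^T U =
  [18],
and U^T v = (-15).
Solve U^T U · c = U^T v for the coefficients: c = (-5/6). The projection is proj_W(v) = U c.
Check: (v - proj_W(v)) · u_1 = 0  (should be 0).
Result: proj_W(v) = (0, 5/2, 5/2).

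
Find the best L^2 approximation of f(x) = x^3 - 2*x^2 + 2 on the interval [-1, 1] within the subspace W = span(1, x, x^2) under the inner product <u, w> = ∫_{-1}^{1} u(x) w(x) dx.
g(x) = -2*x^2 + 3*x/5 + 2

The best approximation g ∈ W is the orthogonal projection of f onto W. Writing g = a_0 + a_1 x + a_2 x^2, the coefficients solve the normal equations G · a = b where
  G_{ij} = <φ_i, φ_j> and b_i = <f, φ_i>, with φ_0 = 1, φ_1 = x, φ_2 = x^2.
G =
  [2, 0, 2/3]
  [0, 2/3, 0]
  [2/3, 0, 2/5],
b = (8/3, 2/5, 8/15).
Solving gives a_0 = 2, a_1 = 3/5, a_2 = -2, so
  g(x) = -2*x^2 + 3*x/5 + 2.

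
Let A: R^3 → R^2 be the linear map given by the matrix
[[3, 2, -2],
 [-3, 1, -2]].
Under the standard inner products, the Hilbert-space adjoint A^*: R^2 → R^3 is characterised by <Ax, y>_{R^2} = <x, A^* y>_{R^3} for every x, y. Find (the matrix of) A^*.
A^* = A^T =
[[3, -3],
 [2, 1],
 [-2, -2]]

For real matrices with standard dot products, the defining identity <Ax, y> = <x, A^* y> gives (Ax)^T y = x^T (A^*) y, i.e. x^T A^T y = x^T (A^*) y. Since this holds for all x, y, we must have A^* = A^T. Therefore
A^* =
[[3, -3],
 [2, 1],
 [-2, -2]].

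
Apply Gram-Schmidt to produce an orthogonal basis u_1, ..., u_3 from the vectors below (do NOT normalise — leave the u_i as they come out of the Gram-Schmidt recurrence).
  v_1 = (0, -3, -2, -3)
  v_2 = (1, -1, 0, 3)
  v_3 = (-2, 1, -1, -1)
Orthogonal basis:
  u_1 = (0, -3, -2, -3)
  u_2 = (1, -20/11, -6/11, 24/11)
  u_3 = (-146/103, 22/103, -117/103, 56/103)

Apply the Gram-Schmidt recurrence
  u_1 = v_1
  u_i = v_i − Σ_{j<i} ((v_i · u_j) / (u_j · u_j)) · u_j.

Step by step this gives:
  u_1 = (0, -3, -2, -3)
  u_2 = (1, -20/11, -6/11, 24/11)
  u_3 = (-146/103, 22/103, -117/103, 56/103)

Orthogonality check:
  u_2 · u_1 = 0 (should be 0)
  u_3 · u_1 = 0 (should be 0)
  u_3 · u_2 = 0 (should be 0)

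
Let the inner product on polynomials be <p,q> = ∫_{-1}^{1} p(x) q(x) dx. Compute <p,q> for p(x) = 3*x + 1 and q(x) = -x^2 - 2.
<p,q> = -14/3

Expand the product: p(x)·q(x) = -3*x^3 - x^2 - 6*x - 2.
∫_{-1}^{1} of each monomial x^k gives [2/(k+1) if k even, 0 if k odd]. Integrating term-by-term (or equivalently evaluating the antiderivative F(x) = -3*x^4/4 - x^3/3 - 3*x^2 - 2*x at the endpoints):
  F(1) − F(−1) = -73/12 − (-17/12) = -14/3.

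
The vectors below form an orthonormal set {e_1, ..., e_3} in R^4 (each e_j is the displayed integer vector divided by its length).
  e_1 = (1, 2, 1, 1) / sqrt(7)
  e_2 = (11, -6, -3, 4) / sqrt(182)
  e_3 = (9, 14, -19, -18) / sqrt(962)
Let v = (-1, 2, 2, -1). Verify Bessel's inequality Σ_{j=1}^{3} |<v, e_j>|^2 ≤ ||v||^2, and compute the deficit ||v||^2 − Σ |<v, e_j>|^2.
Σ |<v, e_j>|^2 = 306/37; ||v||^2 = 10; deficit = 64/37

Write each e_j = u_j / sqrt(<u_j, u_j>) where u_j is the displayed integer vector. Then <v, e_j> = <v, u_j> / sqrt(<u_j, u_j>), so |<v, e_j>|^2 = <v, u_j>^2 / <u_j, u_j>.
Coefficients: <v, e_1> = 4/sqrt(7), <v, e_2> = -33/sqrt(182), <v, e_3> = -1/sqrt(962).
Square and sum: Σ |<v, e_j>|^2 = 306/37.
Compute ||v||^2 = v·v = 10.
Deficit = 10 − 306/37 = 64/37 ≥ 0, confirming Bessel's inequality. (The deficit equals ||v − Σ <v,e_j> e_j||^2, the squared distance from v to span{e_j}.)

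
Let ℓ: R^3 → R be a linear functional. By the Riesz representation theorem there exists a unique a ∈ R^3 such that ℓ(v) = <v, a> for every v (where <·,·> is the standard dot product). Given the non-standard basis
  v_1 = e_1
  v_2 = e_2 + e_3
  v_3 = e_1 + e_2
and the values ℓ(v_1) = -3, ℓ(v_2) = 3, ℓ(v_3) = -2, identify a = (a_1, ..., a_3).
a = (-3, 1, 2)

Write a = (a_1, ..., a_3) in the standard basis. For each basis vector v_i, ℓ(v_i) = <v_i, a> is a linear equation in the a_j's. Collect the n equations into a matrix system V a = ℓ, where row i of V is v_i (expressed in the standard basis). Since V is invertible (lower-triangular with 1s on the diagonal, up to permutation), solve by back-substitution:
  V =
[[1, 0, 0],
 [0, 1, 1],
 [1, 1, 0]]
  V a = (-3, 3, -2)
Solving gives a = (-3, 1, 2).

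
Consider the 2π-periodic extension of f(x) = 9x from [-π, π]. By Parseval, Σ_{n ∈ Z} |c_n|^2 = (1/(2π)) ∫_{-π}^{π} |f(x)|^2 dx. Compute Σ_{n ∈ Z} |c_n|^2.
Σ |c_n|^2 = 27π^2

Expand and integrate term by term over [-π, π]:
  ∫ (9x)^2 dx = 81·(2π^3/3); ∫ 2·9·(0)·x dx = 0 (odd integrand); ∫ 0^2 dx = 0·2π.
So (1/(2π)) ∫_{-π}^{π} (9x)^2 dx = 81π^2/3 + 0 = 27π^2.
Parseval ⇒ Σ |c_n|^2 = 27π^2.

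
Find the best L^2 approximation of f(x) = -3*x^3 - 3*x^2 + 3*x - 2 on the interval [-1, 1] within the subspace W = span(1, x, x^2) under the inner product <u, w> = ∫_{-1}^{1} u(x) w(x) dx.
g(x) = -3*x^2 + 6*x/5 - 2

The best approximation g ∈ W is the orthogonal projection of f onto W. Writing g = a_0 + a_1 x + a_2 x^2, the coefficients solve the normal equations G · a = b where
  G_{ij} = <φ_i, φ_j> and b_i = <f, φ_i>, with φ_0 = 1, φ_1 = x, φ_2 = x^2.
G =
  [2, 0, 2/3]
  [0, 2/3, 0]
  [2/3, 0, 2/5],
b = (-6, 4/5, -38/15).
Solving gives a_0 = -2, a_1 = 6/5, a_2 = -3, so
  g(x) = -3*x^2 + 6*x/5 - 2.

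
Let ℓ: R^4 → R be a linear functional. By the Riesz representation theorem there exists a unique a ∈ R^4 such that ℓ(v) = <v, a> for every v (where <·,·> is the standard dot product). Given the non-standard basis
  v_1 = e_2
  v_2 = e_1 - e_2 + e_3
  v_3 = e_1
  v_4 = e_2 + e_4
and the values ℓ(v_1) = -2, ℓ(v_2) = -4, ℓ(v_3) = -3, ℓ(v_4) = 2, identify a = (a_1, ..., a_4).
a = (-3, -2, -3, 4)

Write a = (a_1, ..., a_4) in the standard basis. For each basis vector v_i, ℓ(v_i) = <v_i, a> is a linear equation in the a_j's. Collect the n equations into a matrix system V a = ℓ, where row i of V is v_i (expressed in the standard basis). Since V is invertible (lower-triangular with 1s on the diagonal, up to permutation), solve by back-substitution:
  V =
[[0, 1, 0, 0],
 [1, -1, 1, 0],
 [1, 0, 0, 0],
 [0, 1, 0, 1]]
  V a = (-2, -4, -3, 2)
Solving gives a = (-3, -2, -3, 4).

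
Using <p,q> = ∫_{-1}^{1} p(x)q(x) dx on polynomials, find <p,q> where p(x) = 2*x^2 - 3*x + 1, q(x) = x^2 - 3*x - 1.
<p,q> = 62/15

Expand the product: p(x)·q(x) = 2*x^4 - 9*x^3 + 8*x^2 - 1.
∫_{-1}^{1} of each monomial x^k gives [2/(k+1) if k even, 0 if k odd]. Integrating term-by-term (or equivalently evaluating the antiderivative F(x) = 2*x^5/5 - 9*x^4/4 + 8*x^3/3 - x at the endpoints):
  F(1) − F(−1) = -11/60 − (-259/60) = 62/15.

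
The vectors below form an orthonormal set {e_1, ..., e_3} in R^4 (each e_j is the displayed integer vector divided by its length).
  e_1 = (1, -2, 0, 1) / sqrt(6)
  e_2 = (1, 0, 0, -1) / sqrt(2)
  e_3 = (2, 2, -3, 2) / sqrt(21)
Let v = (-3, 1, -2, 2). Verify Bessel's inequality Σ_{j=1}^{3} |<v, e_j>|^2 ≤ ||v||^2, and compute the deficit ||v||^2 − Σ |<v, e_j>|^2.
Σ |<v, e_j>|^2 = 110/7; ||v||^2 = 18; deficit = 16/7

Write each e_j = u_j / sqrt(<u_j, u_j>) where u_j is the displayed integer vector. Then <v, e_j> = <v, u_j> / sqrt(<u_j, u_j>), so |<v, e_j>|^2 = <v, u_j>^2 / <u_j, u_j>.
Coefficients: <v, e_1> = -3/sqrt(6), <v, e_2> = -5/sqrt(2), <v, e_3> = 6/sqrt(21).
Square and sum: Σ |<v, e_j>|^2 = 110/7.
Compute ||v||^2 = v·v = 18.
Deficit = 18 − 110/7 = 16/7 ≥ 0, confirming Bessel's inequality. (The deficit equals ||v − Σ <v,e_j> e_j||^2, the squared distance from v to span{e_j}.)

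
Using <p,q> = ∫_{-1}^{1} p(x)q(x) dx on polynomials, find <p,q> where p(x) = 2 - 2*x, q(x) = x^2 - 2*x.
<p,q> = 4

Expand the product: p(x)·q(x) = -2*x^3 + 6*x^2 - 4*x.
∫_{-1}^{1} of each monomial x^k gives [2/(k+1) if k even, 0 if k odd]. Integrating term-by-term (or equivalently evaluating the antiderivative F(x) = -x^4/2 + 2*x^3 - 2*x^2 at the endpoints):
  F(1) − F(−1) = -1/2 − (-9/2) = 4.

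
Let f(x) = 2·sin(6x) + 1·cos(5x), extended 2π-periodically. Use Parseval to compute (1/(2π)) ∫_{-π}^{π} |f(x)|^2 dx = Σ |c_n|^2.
Σ |c_n|^2 = 5/2

Expand |f|^2 and use orthogonality of {sin(nx), cos(mx)} on [-π, π]:
  ∫_{-π}^{π} sin(nx)^2 dx = π, ∫ cos(mx)^2 dx = π, and cross terms integrate to 0.
So ∫_{-π}^{π} f(x)^2 dx = 2^2 · π + 1^2 · π = (4 + 1)π.
Divide by 2π: (4 + 1)/2 = 5/2.
By Parseval, this equals Σ |c_n|^2.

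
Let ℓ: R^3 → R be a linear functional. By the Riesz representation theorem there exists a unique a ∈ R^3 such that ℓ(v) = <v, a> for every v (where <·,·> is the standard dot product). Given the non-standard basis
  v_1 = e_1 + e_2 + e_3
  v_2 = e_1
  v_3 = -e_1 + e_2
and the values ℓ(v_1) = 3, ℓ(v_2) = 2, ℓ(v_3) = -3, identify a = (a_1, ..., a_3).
a = (2, -1, 2)

Write a = (a_1, ..., a_3) in the standard basis. For each basis vector v_i, ℓ(v_i) = <v_i, a> is a linear equation in the a_j's. Collect the n equations into a matrix system V a = ℓ, where row i of V is v_i (expressed in the standard basis). Since V is invertible (lower-triangular with 1s on the diagonal, up to permutation), solve by back-substitution:
  V =
[[1, 1, 1],
 [1, 0, 0],
 [-1, 1, 0]]
  V a = (3, 2, -3)
Solving gives a = (2, -1, 2).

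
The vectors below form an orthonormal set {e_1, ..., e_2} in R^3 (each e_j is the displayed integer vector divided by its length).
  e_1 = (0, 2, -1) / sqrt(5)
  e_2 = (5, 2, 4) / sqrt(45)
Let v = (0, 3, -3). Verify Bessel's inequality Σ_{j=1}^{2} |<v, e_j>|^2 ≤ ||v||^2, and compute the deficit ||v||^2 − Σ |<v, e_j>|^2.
Σ |<v, e_j>|^2 = 17; ||v||^2 = 18; deficit = 1

Write each e_j = u_j / sqrt(<u_j, u_j>) where u_j is the displayed integer vector. Then <v, e_j> = <v, u_j> / sqrt(<u_j, u_j>), so |<v, e_j>|^2 = <v, u_j>^2 / <u_j, u_j>.
Coefficients: <v, e_1> = 9/sqrt(5), <v, e_2> = -6/sqrt(45).
Square and sum: Σ |<v, e_j>|^2 = 17.
Compute ||v||^2 = v·v = 18.
Deficit = 18 − 17 = 1 ≥ 0, confirming Bessel's inequality. (The deficit equals ||v − Σ <v,e_j> e_j||^2, the squared distance from v to span{e_j}.)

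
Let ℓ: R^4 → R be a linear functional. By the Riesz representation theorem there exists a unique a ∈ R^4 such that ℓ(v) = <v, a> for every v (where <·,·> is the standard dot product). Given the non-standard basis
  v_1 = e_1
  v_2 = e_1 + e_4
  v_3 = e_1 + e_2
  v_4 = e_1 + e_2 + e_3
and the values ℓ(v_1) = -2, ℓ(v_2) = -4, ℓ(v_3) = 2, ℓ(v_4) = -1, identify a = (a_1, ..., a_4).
a = (-2, 4, -3, -2)

Write a = (a_1, ..., a_4) in the standard basis. For each basis vector v_i, ℓ(v_i) = <v_i, a> is a linear equation in the a_j's. Collect the n equations into a matrix system V a = ℓ, where row i of V is v_i (expressed in the standard basis). Since V is invertible (lower-triangular with 1s on the diagonal, up to permutation), solve by back-substitution:
  V =
[[1, 0, 0, 0],
 [1, 0, 0, 1],
 [1, 1, 0, 0],
 [1, 1, 1, 0]]
  V a = (-2, -4, 2, -1)
Solving gives a = (-2, 4, -3, -2).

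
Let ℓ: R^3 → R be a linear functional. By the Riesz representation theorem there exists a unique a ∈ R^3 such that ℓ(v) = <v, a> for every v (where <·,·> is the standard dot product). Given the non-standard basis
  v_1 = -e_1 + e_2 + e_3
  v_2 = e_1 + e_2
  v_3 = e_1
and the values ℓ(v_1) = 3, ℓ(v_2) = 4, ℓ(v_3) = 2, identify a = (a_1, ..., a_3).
a = (2, 2, 3)

Write a = (a_1, ..., a_3) in the standard basis. For each basis vector v_i, ℓ(v_i) = <v_i, a> is a linear equation in the a_j's. Collect the n equations into a matrix system V a = ℓ, where row i of V is v_i (expressed in the standard basis). Since V is invertible (lower-triangular with 1s on the diagonal, up to permutation), solve by back-substitution:
  V =
[[-1, 1, 1],
 [1, 1, 0],
 [1, 0, 0]]
  V a = (3, 4, 2)
Solving gives a = (2, 2, 3).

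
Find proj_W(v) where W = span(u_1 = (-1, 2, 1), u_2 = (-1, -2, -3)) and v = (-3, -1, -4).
proj_W(v) = (-3, -1, -4)

Set up U = [u_1 | ... | u_2] ∈ R^(3×2). The projector onto W = col(U) is P = U (U^T U)^(-1) U^T.
Compute U^T U =
  [6, -6]
  [-6, 14],
and U^T v = (-3, 17).
Solve U^T U · c = U^T v for the coefficients: c = (5/4, 7/4). The projection is proj_W(v) = U c.
Check: (v - proj_W(v)) · u_1 = 0  (should be 0).
Check: (v - proj_W(v)) · u_2 = 0  (should be 0).
Result: proj_W(v) = (-3, -1, -4).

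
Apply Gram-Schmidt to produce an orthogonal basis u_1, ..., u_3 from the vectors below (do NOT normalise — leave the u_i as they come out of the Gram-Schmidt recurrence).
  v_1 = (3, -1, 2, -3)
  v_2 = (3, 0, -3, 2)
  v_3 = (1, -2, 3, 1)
Orthogonal basis:
  u_1 = (3, -1, 2, -3)
  u_2 = (78/23, -3/23, -63/23, 37/23)
  u_3 = (209/497, -830/497, 137/71, 1125/497)

Apply the Gram-Schmidt recurrence
  u_1 = v_1
  u_i = v_i − Σ_{j<i} ((v_i · u_j) / (u_j · u_j)) · u_j.

Step by step this gives:
  u_1 = (3, -1, 2, -3)
  u_2 = (78/23, -3/23, -63/23, 37/23)
  u_3 = (209/497, -830/497, 137/71, 1125/497)

Orthogonality check:
  u_2 · u_1 = 0 (should be 0)
  u_3 · u_1 = 0 (should be 0)
  u_3 · u_2 = 0 (should be 0)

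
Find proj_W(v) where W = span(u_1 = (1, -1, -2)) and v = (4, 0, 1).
proj_W(v) = (1/3, -1/3, -2/3)

Set up U = [u_1 | ... | u_1] ∈ R^(3×1). The projector onto W = col(U) is P = U (U^T U)^(-1) U^T.
Compute U^T U =
  [6],
and U^T v = (2).
Solve U^T U · c = U^T v for the coefficients: c = (1/3). The projection is proj_W(v) = U c.
Check: (v - proj_W(v)) · u_1 = 0  (should be 0).
Result: proj_W(v) = (1/3, -1/3, -2/3).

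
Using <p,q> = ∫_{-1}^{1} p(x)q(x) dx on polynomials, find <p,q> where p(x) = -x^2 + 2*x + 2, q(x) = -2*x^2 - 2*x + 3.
<p,q> = 82/15

Expand the product: p(x)·q(x) = 2*x^4 - 2*x^3 - 11*x^2 + 2*x + 6.
∫_{-1}^{1} of each monomial x^k gives [2/(k+1) if k even, 0 if k odd]. Integrating term-by-term (or equivalently evaluating the antiderivative F(x) = 2*x^5/5 - x^4/2 - 11*x^3/3 + x^2 + 6*x at the endpoints):
  F(1) − F(−1) = 97/30 − (-67/30) = 82/15.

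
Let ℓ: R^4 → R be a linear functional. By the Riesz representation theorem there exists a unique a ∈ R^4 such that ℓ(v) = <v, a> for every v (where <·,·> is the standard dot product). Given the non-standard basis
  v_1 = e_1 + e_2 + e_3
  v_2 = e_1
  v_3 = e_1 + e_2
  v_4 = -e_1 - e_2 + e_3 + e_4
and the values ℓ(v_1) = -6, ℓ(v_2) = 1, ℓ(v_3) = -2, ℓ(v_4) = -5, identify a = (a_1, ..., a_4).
a = (1, -3, -4, -3)

Write a = (a_1, ..., a_4) in the standard basis. For each basis vector v_i, ℓ(v_i) = <v_i, a> is a linear equation in the a_j's. Collect the n equations into a matrix system V a = ℓ, where row i of V is v_i (expressed in the standard basis). Since V is invertible (lower-triangular with 1s on the diagonal, up to permutation), solve by back-substitution:
  V =
[[1, 1, 1, 0],
 [1, 0, 0, 0],
 [1, 1, 0, 0],
 [-1, -1, 1, 1]]
  V a = (-6, 1, -2, -5)
Solving gives a = (1, -3, -4, -3).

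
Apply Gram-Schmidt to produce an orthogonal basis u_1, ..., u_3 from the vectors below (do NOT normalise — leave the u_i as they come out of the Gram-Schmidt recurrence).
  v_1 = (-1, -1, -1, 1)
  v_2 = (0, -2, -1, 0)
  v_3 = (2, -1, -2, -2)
Orthogonal basis:
  u_1 = (-1, -1, -1, 1)
  u_2 = (3/4, -5/4, -1/4, -3/4)
  u_3 = (5/11, 10/11, -20/11, -5/11)

Apply the Gram-Schmidt recurrence
  u_1 = v_1
  u_i = v_i − Σ_{j<i} ((v_i · u_j) / (u_j · u_j)) · u_j.

Step by step this gives:
  u_1 = (-1, -1, -1, 1)
  u_2 = (3/4, -5/4, -1/4, -3/4)
  u_3 = (5/11, 10/11, -20/11, -5/11)

Orthogonality check:
  u_2 · u_1 = 0 (should be 0)
  u_3 · u_1 = 0 (should be 0)
  u_3 · u_2 = 0 (should be 0)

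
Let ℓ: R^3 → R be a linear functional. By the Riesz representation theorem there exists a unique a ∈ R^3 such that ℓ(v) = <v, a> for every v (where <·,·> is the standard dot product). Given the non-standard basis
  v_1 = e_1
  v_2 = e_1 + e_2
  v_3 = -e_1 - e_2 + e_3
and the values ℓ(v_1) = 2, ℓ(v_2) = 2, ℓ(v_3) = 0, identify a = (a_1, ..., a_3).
a = (2, 0, 2)

Write a = (a_1, ..., a_3) in the standard basis. For each basis vector v_i, ℓ(v_i) = <v_i, a> is a linear equation in the a_j's. Collect the n equations into a matrix system V a = ℓ, where row i of V is v_i (expressed in the standard basis). Since V is invertible (lower-triangular with 1s on the diagonal, up to permutation), solve by back-substitution:
  V =
[[1, 0, 0],
 [1, 1, 0],
 [-1, -1, 1]]
  V a = (2, 2, 0)
Solving gives a = (2, 0, 2).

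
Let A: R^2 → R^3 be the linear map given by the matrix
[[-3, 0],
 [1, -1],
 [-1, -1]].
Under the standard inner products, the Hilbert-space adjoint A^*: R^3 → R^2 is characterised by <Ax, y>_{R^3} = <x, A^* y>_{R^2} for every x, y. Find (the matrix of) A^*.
A^* = A^T =
[[-3, 1, -1],
 [0, -1, -1]]

For real matrices with standard dot products, the defining identity <Ax, y> = <x, A^* y> gives (Ax)^T y = x^T (A^*) y, i.e. x^T A^T y = x^T (A^*) y. Since this holds for all x, y, we must have A^* = A^T. Therefore
A^* =
[[-3, 1, -1],
 [0, -1, -1]].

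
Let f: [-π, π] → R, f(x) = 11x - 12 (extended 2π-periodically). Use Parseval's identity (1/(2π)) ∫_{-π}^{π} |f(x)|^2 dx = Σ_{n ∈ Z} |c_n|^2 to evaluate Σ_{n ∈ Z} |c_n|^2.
Σ |c_n|^2 = 121π^2/3 + 144

Expand and integrate term by term over [-π, π]:
  ∫ (11x)^2 dx = 121·(2π^3/3); ∫ 2·11·(-12)·x dx = 0 (odd integrand); ∫ (-12)^2 dx = 144·2π.
So (1/(2π)) ∫_{-π}^{π} (11x - 12)^2 dx = 121π^2/3 + 144 = 121π^2/3 + 144.
Parseval ⇒ Σ |c_n|^2 = 121π^2/3 + 144.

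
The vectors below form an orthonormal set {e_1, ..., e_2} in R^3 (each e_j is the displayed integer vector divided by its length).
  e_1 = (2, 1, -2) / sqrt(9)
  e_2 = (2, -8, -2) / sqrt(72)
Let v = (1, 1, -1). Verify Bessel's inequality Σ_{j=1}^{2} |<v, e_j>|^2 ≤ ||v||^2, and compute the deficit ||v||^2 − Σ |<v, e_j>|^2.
Σ |<v, e_j>|^2 = 3; ||v||^2 = 3; deficit = 0

Write each e_j = u_j / sqrt(<u_j, u_j>) where u_j is the displayed integer vector. Then <v, e_j> = <v, u_j> / sqrt(<u_j, u_j>), so |<v, e_j>|^2 = <v, u_j>^2 / <u_j, u_j>.
Coefficients: <v, e_1> = 5/sqrt(9), <v, e_2> = -4/sqrt(72).
Square and sum: Σ |<v, e_j>|^2 = 3.
Compute ||v||^2 = v·v = 3.
Deficit = 3 − 3 = 0 ≥ 0, confirming Bessel's inequality. (The deficit equals ||v − Σ <v,e_j> e_j||^2, the squared distance from v to span{e_j}.)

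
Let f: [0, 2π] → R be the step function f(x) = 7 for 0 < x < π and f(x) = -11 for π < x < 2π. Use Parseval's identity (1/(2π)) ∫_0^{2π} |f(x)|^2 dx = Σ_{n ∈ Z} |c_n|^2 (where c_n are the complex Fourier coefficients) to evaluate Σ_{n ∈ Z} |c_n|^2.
Σ |c_n|^2 = 85

Parseval equates the L^2 energy of f (normalised by 1/(2π)) with the ℓ^2 sum of its Fourier coefficients: (1/(2π)) ∫_0^{2π} |f|^2 = Σ |c_n|^2.
Compute the left side: (1/(2π)) [∫_0^π 7^2 dx + ∫_π^{2π} (-11)^2 dx] = (1/(2π)) · (49π + 121π) = (49 + 121)/2 = 85.
So Σ_{n ∈ Z} |c_n|^2 = 85.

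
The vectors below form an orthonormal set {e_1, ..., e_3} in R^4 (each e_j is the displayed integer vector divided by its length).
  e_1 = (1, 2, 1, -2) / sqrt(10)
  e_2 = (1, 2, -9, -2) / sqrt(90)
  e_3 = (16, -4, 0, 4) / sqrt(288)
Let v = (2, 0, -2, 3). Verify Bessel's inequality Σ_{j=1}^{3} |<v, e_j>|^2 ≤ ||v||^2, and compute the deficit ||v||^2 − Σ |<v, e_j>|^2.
Σ |<v, e_j>|^2 = 25/2; ||v||^2 = 17; deficit = 9/2

Write each e_j = u_j / sqrt(<u_j, u_j>) where u_j is the displayed integer vector. Then <v, e_j> = <v, u_j> / sqrt(<u_j, u_j>), so |<v, e_j>|^2 = <v, u_j>^2 / <u_j, u_j>.
Coefficients: <v, e_1> = -6/sqrt(10), <v, e_2> = 14/sqrt(90), <v, e_3> = 44/sqrt(288).
Square and sum: Σ |<v, e_j>|^2 = 25/2.
Compute ||v||^2 = v·v = 17.
Deficit = 17 − 25/2 = 9/2 ≥ 0, confirming Bessel's inequality. (The deficit equals ||v − Σ <v,e_j> e_j||^2, the squared distance from v to span{e_j}.)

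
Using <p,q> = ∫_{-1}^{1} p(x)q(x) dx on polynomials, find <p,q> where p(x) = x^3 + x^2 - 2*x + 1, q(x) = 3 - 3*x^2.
<p,q> = 24/5

Expand the product: p(x)·q(x) = -3*x^5 - 3*x^4 + 9*x^3 - 6*x + 3.
∫_{-1}^{1} of each monomial x^k gives [2/(k+1) if k even, 0 if k odd]. Integrating term-by-term (or equivalently evaluating the antiderivative F(x) = -x^6/2 - 3*x^5/5 + 9*x^4/4 - 3*x^2 + 3*x at the endpoints):
  F(1) − F(−1) = 23/20 − (-73/20) = 24/5.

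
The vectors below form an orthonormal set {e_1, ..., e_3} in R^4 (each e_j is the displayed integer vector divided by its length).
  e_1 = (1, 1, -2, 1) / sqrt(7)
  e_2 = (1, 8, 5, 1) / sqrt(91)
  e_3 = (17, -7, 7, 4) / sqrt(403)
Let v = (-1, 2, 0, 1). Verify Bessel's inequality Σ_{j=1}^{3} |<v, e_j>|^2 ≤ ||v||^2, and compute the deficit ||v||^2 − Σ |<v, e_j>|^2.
Σ |<v, e_j>|^2 = 161/31; ||v||^2 = 6; deficit = 25/31

Write each e_j = u_j / sqrt(<u_j, u_j>) where u_j is the displayed integer vector. Then <v, e_j> = <v, u_j> / sqrt(<u_j, u_j>), so |<v, e_j>|^2 = <v, u_j>^2 / <u_j, u_j>.
Coefficients: <v, e_1> = 2/sqrt(7), <v, e_2> = 16/sqrt(91), <v, e_3> = -27/sqrt(403).
Square and sum: Σ |<v, e_j>|^2 = 161/31.
Compute ||v||^2 = v·v = 6.
Deficit = 6 − 161/31 = 25/31 ≥ 0, confirming Bessel's inequality. (The deficit equals ||v − Σ <v,e_j> e_j||^2, the squared distance from v to span{e_j}.)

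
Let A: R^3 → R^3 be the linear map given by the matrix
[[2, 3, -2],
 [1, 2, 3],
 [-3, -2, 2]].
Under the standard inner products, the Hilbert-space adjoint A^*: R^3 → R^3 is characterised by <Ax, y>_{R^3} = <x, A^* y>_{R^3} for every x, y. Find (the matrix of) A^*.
A^* = A^T =
[[2, 1, -3],
 [3, 2, -2],
 [-2, 3, 2]]

For real matrices with standard dot products, the defining identity <Ax, y> = <x, A^* y> gives (Ax)^T y = x^T (A^*) y, i.e. x^T A^T y = x^T (A^*) y. Since this holds for all x, y, we must have A^* = A^T. Therefore
A^* =
[[2, 1, -3],
 [3, 2, -2],
 [-2, 3, 2]].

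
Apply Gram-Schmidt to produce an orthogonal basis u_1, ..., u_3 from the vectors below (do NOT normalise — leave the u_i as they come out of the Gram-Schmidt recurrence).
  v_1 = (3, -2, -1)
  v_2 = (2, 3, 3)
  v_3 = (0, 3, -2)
Orthogonal basis:
  u_1 = (3, -2, -1)
  u_2 = (37/14, 18/7, 39/14)
  u_3 = (177/299, 649/299, -59/23)

Apply the Gram-Schmidt recurrence
  u_1 = v_1
  u_i = v_i − Σ_{j<i} ((v_i · u_j) / (u_j · u_j)) · u_j.

Step by step this gives:
  u_1 = (3, -2, -1)
  u_2 = (37/14, 18/7, 39/14)
  u_3 = (177/299, 649/299, -59/23)

Orthogonality check:
  u_2 · u_1 = 0 (should be 0)
  u_3 · u_1 = 0 (should be 0)
  u_3 · u_2 = 0 (should be 0)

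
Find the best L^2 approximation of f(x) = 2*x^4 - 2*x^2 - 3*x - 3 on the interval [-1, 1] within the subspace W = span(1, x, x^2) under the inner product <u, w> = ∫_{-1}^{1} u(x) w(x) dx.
g(x) = -2*x^2/7 - 3*x - 111/35

The best approximation g ∈ W is the orthogonal projection of f onto W. Writing g = a_0 + a_1 x + a_2 x^2, the coefficients solve the normal equations G · a = b where
  G_{ij} = <φ_i, φ_j> and b_i = <f, φ_i>, with φ_0 = 1, φ_1 = x, φ_2 = x^2.
G =
  [2, 0, 2/3]
  [0, 2/3, 0]
  [2/3, 0, 2/5],
b = (-98/15, -2, -78/35).
Solving gives a_0 = -111/35, a_1 = -3, a_2 = -2/7, so
  g(x) = -2*x^2/7 - 3*x - 111/35.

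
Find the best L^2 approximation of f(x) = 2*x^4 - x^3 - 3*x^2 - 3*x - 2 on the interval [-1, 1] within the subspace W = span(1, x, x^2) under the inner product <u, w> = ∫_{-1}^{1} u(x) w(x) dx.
g(x) = -9*x^2/7 - 18*x/5 - 76/35

The best approximation g ∈ W is the orthogonal projection of f onto W. Writing g = a_0 + a_1 x + a_2 x^2, the coefficients solve the normal equations G · a = b where
  G_{ij} = <φ_i, φ_j> and b_i = <f, φ_i>, with φ_0 = 1, φ_1 = x, φ_2 = x^2.
G =
  [2, 0, 2/3]
  [0, 2/3, 0]
  [2/3, 0, 2/5],
b = (-26/5, -12/5, -206/105).
Solving gives a_0 = -76/35, a_1 = -18/5, a_2 = -9/7, so
  g(x) = -9*x^2/7 - 18*x/5 - 76/35.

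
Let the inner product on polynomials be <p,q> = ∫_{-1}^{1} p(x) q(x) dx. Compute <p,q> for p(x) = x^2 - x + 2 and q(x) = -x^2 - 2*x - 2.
<p,q> = -146/15

Expand the product: p(x)·q(x) = -x^4 - x^3 - 2*x^2 - 2*x - 4.
∫_{-1}^{1} of each monomial x^k gives [2/(k+1) if k even, 0 if k odd]. Integrating term-by-term (or equivalently evaluating the antiderivative F(x) = -x^5/5 - x^4/4 - 2*x^3/3 - x^2 - 4*x at the endpoints):
  F(1) − F(−1) = -367/60 − (217/60) = -146/15.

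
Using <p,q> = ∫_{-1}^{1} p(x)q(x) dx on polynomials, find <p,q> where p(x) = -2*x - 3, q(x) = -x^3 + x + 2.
<p,q> = -188/15

Expand the product: p(x)·q(x) = 2*x^4 + 3*x^3 - 2*x^2 - 7*x - 6.
∫_{-1}^{1} of each monomial x^k gives [2/(k+1) if k even, 0 if k odd]. Integrating term-by-term (or equivalently evaluating the antiderivative F(x) = 2*x^5/5 + 3*x^4/4 - 2*x^3/3 - 7*x^2/2 - 6*x at the endpoints):
  F(1) − F(−1) = -541/60 − (211/60) = -188/15.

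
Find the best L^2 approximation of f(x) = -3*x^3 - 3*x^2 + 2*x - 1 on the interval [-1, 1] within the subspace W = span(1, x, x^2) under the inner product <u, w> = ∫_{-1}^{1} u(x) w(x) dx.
g(x) = -3*x^2 + x/5 - 1

The best approximation g ∈ W is the orthogonal projection of f onto W. Writing g = a_0 + a_1 x + a_2 x^2, the coefficients solve the normal equations G · a = b where
  G_{ij} = <φ_i, φ_j> and b_i = <f, φ_i>, with φ_0 = 1, φ_1 = x, φ_2 = x^2.
G =
  [2, 0, 2/3]
  [0, 2/3, 0]
  [2/3, 0, 2/5],
b = (-4, 2/15, -28/15).
Solving gives a_0 = -1, a_1 = 1/5, a_2 = -3, so
  g(x) = -3*x^2 + x/5 - 1.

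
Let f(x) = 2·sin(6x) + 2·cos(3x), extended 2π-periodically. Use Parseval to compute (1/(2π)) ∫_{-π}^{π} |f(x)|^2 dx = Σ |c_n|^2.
Σ |c_n|^2 = 4

Expand |f|^2 and use orthogonality of {sin(nx), cos(mx)} on [-π, π]:
  ∫_{-π}^{π} sin(nx)^2 dx = π, ∫ cos(mx)^2 dx = π, and cross terms integrate to 0.
So ∫_{-π}^{π} f(x)^2 dx = 2^2 · π + 2^2 · π = (4 + 4)π.
Divide by 2π: (4 + 4)/2 = 4.
By Parseval, this equals Σ |c_n|^2.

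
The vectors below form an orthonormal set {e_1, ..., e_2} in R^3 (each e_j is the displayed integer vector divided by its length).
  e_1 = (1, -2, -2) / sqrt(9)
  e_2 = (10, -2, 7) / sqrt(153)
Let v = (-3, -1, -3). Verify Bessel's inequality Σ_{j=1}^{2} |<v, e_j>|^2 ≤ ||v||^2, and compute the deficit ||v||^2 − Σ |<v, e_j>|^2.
Σ |<v, e_j>|^2 = 314/17; ||v||^2 = 19; deficit = 9/17

Write each e_j = u_j / sqrt(<u_j, u_j>) where u_j is the displayed integer vector. Then <v, e_j> = <v, u_j> / sqrt(<u_j, u_j>), so |<v, e_j>|^2 = <v, u_j>^2 / <u_j, u_j>.
Coefficients: <v, e_1> = 5/sqrt(9), <v, e_2> = -49/sqrt(153).
Square and sum: Σ |<v, e_j>|^2 = 314/17.
Compute ||v||^2 = v·v = 19.
Deficit = 19 − 314/17 = 9/17 ≥ 0, confirming Bessel's inequality. (The deficit equals ||v − Σ <v,e_j> e_j||^2, the squared distance from v to span{e_j}.)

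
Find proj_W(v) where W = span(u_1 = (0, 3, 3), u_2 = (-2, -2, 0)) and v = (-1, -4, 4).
proj_W(v) = (-10/3, -5/3, 5/3)

Set up U = [u_1 | ... | u_2] ∈ R^(3×2). The projector onto W = col(U) is P = U (U^T U)^(-1) U^T.
Compute U^T U =
  [18, -6]
  [-6, 8],
and U^T v = (0, 10).
Solve U^T U · c = U^T v for the coefficients: c = (5/9, 5/3). The projection is proj_W(v) = U c.
Check: (v - proj_W(v)) · u_1 = 0  (should be 0).
Check: (v - proj_W(v)) · u_2 = 0  (should be 0).
Result: proj_W(v) = (-10/3, -5/3, 5/3).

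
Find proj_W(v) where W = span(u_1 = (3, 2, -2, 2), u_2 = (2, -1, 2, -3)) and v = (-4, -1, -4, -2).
proj_W(v) = (-200/57, -73/114, -5/57, 31/38)

Set up U = [u_1 | ... | u_2] ∈ R^(4×2). The projector onto W = col(U) is P = U (U^T U)^(-1) U^T.
Compute U^T U =
  [21, -6]
  [-6, 18],
and U^T v = (-10, -9).
Solve U^T U · c = U^T v for the coefficients: c = (-13/19, -83/114). The projection is proj_W(v) = U c.
Check: (v - proj_W(v)) · u_1 = 0  (should be 0).
Check: (v - proj_W(v)) · u_2 = 0  (should be 0).
Result: proj_W(v) = (-200/57, -73/114, -5/57, 31/38).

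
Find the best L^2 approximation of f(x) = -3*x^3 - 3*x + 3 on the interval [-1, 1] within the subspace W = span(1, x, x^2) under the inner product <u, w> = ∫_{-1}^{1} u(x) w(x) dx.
g(x) = 3 - 24*x/5

The best approximation g ∈ W is the orthogonal projection of f onto W. Writing g = a_0 + a_1 x + a_2 x^2, the coefficients solve the normal equations G · a = b where
  G_{ij} = <φ_i, φ_j> and b_i = <f, φ_i>, with φ_0 = 1, φ_1 = x, φ_2 = x^2.
G =
  [2, 0, 2/3]
  [0, 2/3, 0]
  [2/3, 0, 2/5],
b = (6, -16/5, 2).
Solving gives a_0 = 3, a_1 = -24/5, a_2 = 0, so
  g(x) = 3 - 24*x/5.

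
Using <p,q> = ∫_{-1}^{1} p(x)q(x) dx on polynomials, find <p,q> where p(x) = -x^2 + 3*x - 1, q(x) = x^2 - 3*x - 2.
<p,q> = -26/15

Expand the product: p(x)·q(x) = -x^4 + 6*x^3 - 8*x^2 - 3*x + 2.
∫_{-1}^{1} of each monomial x^k gives [2/(k+1) if k even, 0 if k odd]. Integrating term-by-term (or equivalently evaluating the antiderivative F(x) = -x^5/5 + 3*x^4/2 - 8*x^3/3 - 3*x^2/2 + 2*x at the endpoints):
  F(1) − F(−1) = -13/15 − (13/15) = -26/15.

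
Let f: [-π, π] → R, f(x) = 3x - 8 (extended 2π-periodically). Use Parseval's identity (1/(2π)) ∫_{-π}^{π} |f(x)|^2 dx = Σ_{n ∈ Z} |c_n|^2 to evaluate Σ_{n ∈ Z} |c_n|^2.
Σ |c_n|^2 = 3π^2 + 64

Expand and integrate term by term over [-π, π]:
  ∫ (3x)^2 dx = 9·(2π^3/3); ∫ 2·3·(-8)·x dx = 0 (odd integrand); ∫ (-8)^2 dx = 64·2π.
So (1/(2π)) ∫_{-π}^{π} (3x - 8)^2 dx = 9π^2/3 + 64 = 3π^2 + 64.
Parseval ⇒ Σ |c_n|^2 = 3π^2 + 64.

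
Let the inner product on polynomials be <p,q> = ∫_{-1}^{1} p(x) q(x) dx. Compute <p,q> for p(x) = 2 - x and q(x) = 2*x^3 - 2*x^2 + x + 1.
<p,q> = -2/15

Expand the product: p(x)·q(x) = -2*x^4 + 6*x^3 - 5*x^2 + x + 2.
∫_{-1}^{1} of each monomial x^k gives [2/(k+1) if k even, 0 if k odd]. Integrating term-by-term (or equivalently evaluating the antiderivative F(x) = -2*x^5/5 + 3*x^4/2 - 5*x^3/3 + x^2/2 + 2*x at the endpoints):
  F(1) − F(−1) = 29/15 − (31/15) = -2/15.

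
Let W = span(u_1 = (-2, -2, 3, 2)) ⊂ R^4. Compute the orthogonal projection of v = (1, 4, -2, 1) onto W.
proj_W(v) = (4/3, 4/3, -2, -4/3)

Set up U = [u_1 | ... | u_1] ∈ R^(4×1). The projector onto W = col(U) is P = U (U^T U)^(-1) U^T.
Compute U^T U =
  [21],
and U^T v = (-14).
Solve U^T U · c = U^T v for the coefficients: c = (-2/3). The projection is proj_W(v) = U c.
Check: (v - proj_W(v)) · u_1 = 0  (should be 0).
Result: proj_W(v) = (4/3, 4/3, -2, -4/3).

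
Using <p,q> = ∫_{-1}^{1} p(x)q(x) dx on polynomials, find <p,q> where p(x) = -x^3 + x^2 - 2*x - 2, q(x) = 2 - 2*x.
<p,q> = -16/5

Expand the product: p(x)·q(x) = 2*x^4 - 4*x^3 + 6*x^2 - 4.
∫_{-1}^{1} of each monomial x^k gives [2/(k+1) if k even, 0 if k odd]. Integrating term-by-term (or equivalently evaluating the antiderivative F(x) = 2*x^5/5 - x^4 + 2*x^3 - 4*x at the endpoints):
  F(1) − F(−1) = -13/5 − (3/5) = -16/5.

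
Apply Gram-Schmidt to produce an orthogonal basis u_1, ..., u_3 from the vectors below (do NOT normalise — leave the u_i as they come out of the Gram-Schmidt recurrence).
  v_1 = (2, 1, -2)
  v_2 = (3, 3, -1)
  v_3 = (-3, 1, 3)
Orthogonal basis:
  u_1 = (2, 1, -2)
  u_2 = (5/9, 16/9, 13/9)
  u_3 = (-1, 4/5, -3/5)

Apply the Gram-Schmidt recurrence
  u_1 = v_1
  u_i = v_i − Σ_{j<i} ((v_i · u_j) / (u_j · u_j)) · u_j.

Step by step this gives:
  u_1 = (2, 1, -2)
  u_2 = (5/9, 16/9, 13/9)
  u_3 = (-1, 4/5, -3/5)

Orthogonality check:
  u_2 · u_1 = 0 (should be 0)
  u_3 · u_1 = 0 (should be 0)
  u_3 · u_2 = 0 (should be 0)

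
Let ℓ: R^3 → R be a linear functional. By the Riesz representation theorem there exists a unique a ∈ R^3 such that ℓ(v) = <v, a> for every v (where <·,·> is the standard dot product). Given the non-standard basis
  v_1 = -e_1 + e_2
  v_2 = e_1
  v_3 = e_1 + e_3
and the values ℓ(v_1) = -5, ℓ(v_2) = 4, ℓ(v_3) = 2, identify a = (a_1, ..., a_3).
a = (4, -1, -2)

Write a = (a_1, ..., a_3) in the standard basis. For each basis vector v_i, ℓ(v_i) = <v_i, a> is a linear equation in the a_j's. Collect the n equations into a matrix system V a = ℓ, where row i of V is v_i (expressed in the standard basis). Since V is invertible (lower-triangular with 1s on the diagonal, up to permutation), solve by back-substitution:
  V =
[[-1, 1, 0],
 [1, 0, 0],
 [1, 0, 1]]
  V a = (-5, 4, 2)
Solving gives a = (4, -1, -2).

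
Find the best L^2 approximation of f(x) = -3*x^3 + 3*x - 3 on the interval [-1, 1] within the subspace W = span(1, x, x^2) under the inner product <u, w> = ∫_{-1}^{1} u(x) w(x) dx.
g(x) = 6*x/5 - 3

The best approximation g ∈ W is the orthogonal projection of f onto W. Writing g = a_0 + a_1 x + a_2 x^2, the coefficients solve the normal equations G · a = b where
  G_{ij} = <φ_i, φ_j> and b_i = <f, φ_i>, with φ_0 = 1, φ_1 = x, φ_2 = x^2.
G =
  [2, 0, 2/3]
  [0, 2/3, 0]
  [2/3, 0, 2/5],
b = (-6, 4/5, -2).
Solving gives a_0 = -3, a_1 = 6/5, a_2 = 0, so
  g(x) = 6*x/5 - 3.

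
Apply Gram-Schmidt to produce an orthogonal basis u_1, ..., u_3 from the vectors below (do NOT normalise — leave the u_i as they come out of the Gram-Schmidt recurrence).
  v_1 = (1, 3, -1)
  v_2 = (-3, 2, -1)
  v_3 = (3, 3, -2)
Orthogonal basis:
  u_1 = (1, 3, -1)
  u_2 = (-37/11, 10/11, -7/11)
  u_3 = (13/138, -26/69, -143/138)

Apply the Gram-Schmidt recurrence
  u_1 = v_1
  u_i = v_i − Σ_{j<i} ((v_i · u_j) / (u_j · u_j)) · u_j.

Step by step this gives:
  u_1 = (1, 3, -1)
  u_2 = (-37/11, 10/11, -7/11)
  u_3 = (13/138, -26/69, -143/138)

Orthogonality check:
  u_2 · u_1 = 0 (should be 0)
  u_3 · u_1 = 0 (should be 0)
  u_3 · u_2 = 0 (should be 0)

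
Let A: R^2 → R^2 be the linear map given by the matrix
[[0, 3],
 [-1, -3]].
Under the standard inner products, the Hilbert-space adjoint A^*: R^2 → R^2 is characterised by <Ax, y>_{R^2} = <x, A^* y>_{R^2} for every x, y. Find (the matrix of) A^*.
A^* = A^T =
[[0, -1],
 [3, -3]]

For real matrices with standard dot products, the defining identity <Ax, y> = <x, A^* y> gives (Ax)^T y = x^T (A^*) y, i.e. x^T A^T y = x^T (A^*) y. Since this holds for all x, y, we must have A^* = A^T. Therefore
A^* =
[[0, -1],
 [3, -3]].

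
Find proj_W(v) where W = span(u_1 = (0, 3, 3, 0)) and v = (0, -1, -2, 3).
proj_W(v) = (0, -3/2, -3/2, 0)

Set up U = [u_1 | ... | u_1] ∈ R^(4×1). The projector onto W = col(U) is P = U (U^T U)^(-1) U^T.
Compute U^T U =
  [18],
and U^T v = (-9).
Solve U^T U · c = U^T v for the coefficients: c = (-1/2). The projection is proj_W(v) = U c.
Check: (v - proj_W(v)) · u_1 = 0  (should be 0).
Result: proj_W(v) = (0, -3/2, -3/2, 0).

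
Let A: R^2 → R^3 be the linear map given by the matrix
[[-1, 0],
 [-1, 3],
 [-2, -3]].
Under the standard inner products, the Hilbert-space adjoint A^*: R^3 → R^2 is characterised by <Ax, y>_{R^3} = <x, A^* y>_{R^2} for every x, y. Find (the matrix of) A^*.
A^* = A^T =
[[-1, -1, -2],
 [0, 3, -3]]

For real matrices with standard dot products, the defining identity <Ax, y> = <x, A^* y> gives (Ax)^T y = x^T (A^*) y, i.e. x^T A^T y = x^T (A^*) y. Since this holds for all x, y, we must have A^* = A^T. Therefore
A^* =
[[-1, -1, -2],
 [0, 3, -3]].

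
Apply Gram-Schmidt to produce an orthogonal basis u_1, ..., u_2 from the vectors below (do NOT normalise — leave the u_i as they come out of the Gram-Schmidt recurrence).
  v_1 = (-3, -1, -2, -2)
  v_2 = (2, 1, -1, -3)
Orthogonal basis:
  u_1 = (-3, -1, -2, -2)
  u_2 = (13/6, 19/18, -8/9, -26/9)

Apply the Gram-Schmidt recurrence
  u_1 = v_1
  u_i = v_i − Σ_{j<i} ((v_i · u_j) / (u_j · u_j)) · u_j.

Step by step this gives:
  u_1 = (-3, -1, -2, -2)
  u_2 = (13/6, 19/18, -8/9, -26/9)

Orthogonality check:
  u_2 · u_1 = 0 (should be 0)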